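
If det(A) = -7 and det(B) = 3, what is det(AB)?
-21

Use the multiplicative property of determinants: det(AB) = det(A)*det(B).
det(AB) = (-7)*(3) = -21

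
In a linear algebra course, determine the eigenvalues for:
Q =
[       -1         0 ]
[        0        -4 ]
λ = -4, -1

Solve det(Q - λI) = 0. For a 2×2 matrix the characteristic equation is λ² - (trace)λ + det = 0.
trace(Q) = a + d = -1 - 4 = -5.
det(Q) = a*d - b*c = (-1)*(-4) - (0)*(0) = 4 - 0 = 4.
Characteristic equation: λ² - (-5)λ + (4) = 0.
Discriminant = (-5)² - 4*(4) = 25 - 16 = 9.
λ = (-5 ± √9) / 2 = (-5 ± 3) / 2 = -4, -1.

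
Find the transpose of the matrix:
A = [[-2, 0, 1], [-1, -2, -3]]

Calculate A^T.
[[-2, -1], [0, -2], [1, -3]]

The transpose sends entry (i,j) to (j,i); rows become columns.
Row 0 of A: [-2, 0, 1] -> column 0 of A^T.
Row 1 of A: [-1, -2, -3] -> column 1 of A^T.
A^T = [[-2, -1], [0, -2], [1, -3]]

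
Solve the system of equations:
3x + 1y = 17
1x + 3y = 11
x = 5, y = 2

Use elimination (row reduction):
Equation 1: 3x + 1y = 17.
Equation 2: 1x + 3y = 11.
Multiply Eq1 by 1 and Eq2 by 3: 3x + 1y = 17;  3x + 9y = 33.
Subtract: (8)y = 16, so y = 2.
Back-substitute into Eq1: 3x + 1*(2) = 17, so x = 5.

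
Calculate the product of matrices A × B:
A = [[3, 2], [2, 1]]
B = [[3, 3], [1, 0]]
[[11, 9], [7, 6]]

Matrix multiplication:
C[0][0] = 3×3 + 2×1 = 11
C[0][1] = 3×3 + 2×0 = 9
C[1][0] = 2×3 + 1×1 = 7
C[1][1] = 2×3 + 1×0 = 6
Result: [[11, 9], [7, 6]]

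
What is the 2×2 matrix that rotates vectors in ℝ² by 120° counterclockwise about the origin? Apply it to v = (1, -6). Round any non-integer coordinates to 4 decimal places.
R = [[-1/2, -√3/2], [√3/2, -1/2]]; R·v = (4.6962, 3.8660)

A counterclockwise rotation by angle θ in ℝ² has matrix R(θ) = [[cos θ, -sin θ], [sin θ, cos θ]].
For θ = 120°: cos θ = -1/2, sin θ = √3/2.
R(120°) = [[-1/2, -√3/2], [√3/2, -1/2]].
R·v = [-1/2·1 + (-√3/2)·-6, √3/2·1 + -1/2·-6] = (4.6962, 3.8660).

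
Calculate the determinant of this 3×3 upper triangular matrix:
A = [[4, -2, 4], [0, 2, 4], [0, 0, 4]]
32

The determinant of a triangular matrix is the product of its diagonal entries (the off-diagonal entries above the diagonal do not affect it).
det(A) = (4) * (2) * (4) = 32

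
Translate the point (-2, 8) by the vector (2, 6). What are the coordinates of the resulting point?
(0, 14)

Translation by (2, 6):
x' = -2 + 2 = 0
y' = 8 + 6 = 14
Homogeneous matrix: [[1, 0, 2], [0, 1, 6], [0, 0, 1]]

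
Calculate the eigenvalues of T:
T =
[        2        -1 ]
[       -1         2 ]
λ = 1, 3

Solve det(T - λI) = 0. For a 2×2 matrix the characteristic equation is λ² - (trace)λ + det = 0.
trace(T) = a + d = 2 + 2 = 4.
det(T) = a*d - b*c = (2)*(2) - (-1)*(-1) = 4 - 1 = 3.
Characteristic equation: λ² - (4)λ + (3) = 0.
Discriminant = (4)² - 4*(3) = 16 - 12 = 4.
λ = (4 ± √4) / 2 = (4 ± 2) / 2 = 1, 3.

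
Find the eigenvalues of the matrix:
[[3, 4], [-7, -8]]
λ = -4 and λ = -1

Characteristic equation: det(A - λI) = 0
λ² - (trace)λ + (det) = 0
λ² - (-5)λ + (4) = 0
λ² + 5λ + 4 = 0
Solving: λ = -4, -1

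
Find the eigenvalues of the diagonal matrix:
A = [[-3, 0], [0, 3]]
λ₁ = -3, λ₂ = 3

The characteristic polynomial of A is det(A - λI) = (-3 - λ)(3 - λ) = 0.
The roots are λ = -3 and λ = 3, so the eigenvalues are the diagonal entries.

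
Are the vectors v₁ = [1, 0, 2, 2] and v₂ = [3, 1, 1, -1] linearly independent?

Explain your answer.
Yes, linearly independent

Two vectors are linearly dependent iff one is a scalar multiple of the other.
No single scalar k satisfies v₂ = k·v₁ (the ratios of corresponding entries disagree), so v₁ and v₂ are linearly independent.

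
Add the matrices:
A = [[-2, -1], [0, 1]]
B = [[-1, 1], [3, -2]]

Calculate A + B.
[[-3, 0], [3, -1]]

Add corresponding elements:
(-2)+(-1)=-3
(-1)+(1)=0
(0)+(3)=3
(1)+(-2)=-1
A + B = [[-3, 0], [3, -1]]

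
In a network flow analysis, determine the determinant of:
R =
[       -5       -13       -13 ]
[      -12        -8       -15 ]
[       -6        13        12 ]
det(R) = -885

Expand along row 0 (cofactor expansion): det(R) = a*(e*i - f*h) - b*(d*i - f*g) + c*(d*h - e*g), where the 3×3 is [[a, b, c], [d, e, f], [g, h, i]].
Minor M_00 = (-8)*(12) - (-15)*(13) = -96 + 195 = 99.
Minor M_01 = (-12)*(12) - (-15)*(-6) = -144 - 90 = -234.
Minor M_02 = (-12)*(13) - (-8)*(-6) = -156 - 48 = -204.
det(R) = (-5)*(99) - (-13)*(-234) + (-13)*(-204) = -495 - 3042 + 2652 = -885.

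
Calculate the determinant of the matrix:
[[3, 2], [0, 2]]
6

For a 2×2 matrix [[a, b], [c, d]], det = ad - bc
det = (3)(2) - (2)(0) = 6 - 0 = 6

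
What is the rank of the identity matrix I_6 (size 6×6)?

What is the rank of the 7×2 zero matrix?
rank(I_6) = 6, rank(0) = 0

The identity I_6 has 6 columns that are the standard basis vectors e_1, …, e_6. These are linearly independent, so all 6 columns are pivots and rank(I_6) = 6.
The 7×2 zero matrix has every entry zero, so every row is the zero row and there are no pivots; rank(0) = 0.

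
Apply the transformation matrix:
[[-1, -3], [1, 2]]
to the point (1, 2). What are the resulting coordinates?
(-7, 5)

Matrix multiplication:
[[-1, -3], [1, 2]] × [1, 2]ᵀ
= [-1×1 + -3×2, 1×1 + 2×2]ᵀ
= [-7.0000, 5.0000]ᵀ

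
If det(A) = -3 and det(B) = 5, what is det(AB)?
-15

Use the multiplicative property of determinants: det(AB) = det(A)*det(B).
det(AB) = (-3)*(5) = -15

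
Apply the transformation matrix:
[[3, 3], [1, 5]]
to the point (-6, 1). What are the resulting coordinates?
(-15, -1)

Matrix multiplication:
[[3, 3], [1, 5]] × [-6, 1]ᵀ
= [3×-6 + 3×1, 1×-6 + 5×1]ᵀ
= [-15.0000, -1.0000]ᵀ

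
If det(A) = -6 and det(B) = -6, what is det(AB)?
36

Use the multiplicative property of determinants: det(AB) = det(A)*det(B).
det(AB) = (-6)*(-6) = 36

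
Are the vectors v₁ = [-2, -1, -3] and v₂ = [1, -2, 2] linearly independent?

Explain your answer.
Yes, linearly independent

Two vectors are linearly dependent iff one is a scalar multiple of the other.
No single scalar k satisfies v₂ = k·v₁ (the ratios of corresponding entries disagree), so v₁ and v₂ are linearly independent.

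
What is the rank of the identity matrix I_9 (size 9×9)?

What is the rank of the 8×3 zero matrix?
rank(I_9) = 9, rank(0) = 0

The identity I_9 has 9 columns that are the standard basis vectors e_1, …, e_9. These are linearly independent, so all 9 columns are pivots and rank(I_9) = 9.
The 8×3 zero matrix has every entry zero, so every row is the zero row and there are no pivots; rank(0) = 0.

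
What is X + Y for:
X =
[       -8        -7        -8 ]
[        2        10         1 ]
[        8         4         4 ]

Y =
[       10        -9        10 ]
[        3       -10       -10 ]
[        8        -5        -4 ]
X + Y =
[        2       -16         2 ]
[        5         0        -9 ]
[       16        -1         0 ]

Matrix addition is elementwise: (X+Y)[i][j] = X[i][j] + Y[i][j].
  (X+Y)[0][0] = (-8) + (10) = 2
  (X+Y)[0][1] = (-7) + (-9) = -16
  (X+Y)[0][2] = (-8) + (10) = 2
  (X+Y)[1][0] = (2) + (3) = 5
  (X+Y)[1][1] = (10) + (-10) = 0
  (X+Y)[1][2] = (1) + (-10) = -9
  (X+Y)[2][0] = (8) + (8) = 16
  (X+Y)[2][1] = (4) + (-5) = -1
  (X+Y)[2][2] = (4) + (-4) = 0
X + Y =
[        2       -16         2 ]
[        5         0        -9 ]
[       16        -1         0 ]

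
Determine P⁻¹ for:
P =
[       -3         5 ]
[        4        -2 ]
det(P) = -14
P⁻¹ =
[      1/7      5/14 ]
[      2/7      3/14 ]

For a 2×2 matrix P = [[a, b], [c, d]] with det(P) ≠ 0, P⁻¹ = (1/det(P)) * [[d, -b], [-c, a]].
det(P) = (-3)*(-2) - (5)*(4) = 6 - 20 = -14.
P⁻¹ = (1/-14) * [[-2, -5], [-4, -3]].
Dividing each entry by -14 and reducing:
P⁻¹ =
[      1/7      5/14 ]
[      2/7      3/14 ]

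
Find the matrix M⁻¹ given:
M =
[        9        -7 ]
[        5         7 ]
det(M) = 98
M⁻¹ =
[     1/14      1/14 ]
[    -5/98      9/98 ]

For a 2×2 matrix M = [[a, b], [c, d]] with det(M) ≠ 0, M⁻¹ = (1/det(M)) * [[d, -b], [-c, a]].
det(M) = (9)*(7) - (-7)*(5) = 63 + 35 = 98.
M⁻¹ = (1/98) * [[7, 7], [-5, 9]].
Dividing each entry by 98 and reducing:
M⁻¹ =
[     1/14      1/14 ]
[    -5/98      9/98 ]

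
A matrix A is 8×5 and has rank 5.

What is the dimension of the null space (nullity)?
0

The rank-nullity theorem for an m×n matrix states:
rank(A) + nullity(A) = n (the number of columns).
Here n = 5 and rank(A) = 5, so nullity(A) = 5 - 5 = 0.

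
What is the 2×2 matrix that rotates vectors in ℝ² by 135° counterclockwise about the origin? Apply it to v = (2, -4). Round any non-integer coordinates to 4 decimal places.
R = [[-√2/2, -√2/2], [√2/2, -√2/2]]; R·v = (1.4142, 4.2426)

A counterclockwise rotation by angle θ in ℝ² has matrix R(θ) = [[cos θ, -sin θ], [sin θ, cos θ]].
For θ = 135°: cos θ = -√2/2, sin θ = √2/2.
R(135°) = [[-√2/2, -√2/2], [√2/2, -√2/2]].
R·v = [-√2/2·2 + (-√2/2)·-4, √2/2·2 + -√2/2·-4] = (1.4142, 4.2426).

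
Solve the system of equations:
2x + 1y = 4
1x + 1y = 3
x = 1, y = 2

Use elimination (row reduction):
Equation 1: 2x + 1y = 4.
Equation 2: 1x + 1y = 3.
Multiply Eq1 by 1 and Eq2 by 2: 2x + 1y = 4;  2x + 2y = 6.
Subtract: (1)y = 2, so y = 2.
Back-substitute into Eq1: 2x + 1*(2) = 4, so x = 1.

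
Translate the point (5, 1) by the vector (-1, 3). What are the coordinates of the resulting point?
(4, 4)

Translation by (-1, 3):
x' = 5 + -1 = 4
y' = 1 + 3 = 4
Homogeneous matrix: [[1, 0, -1], [0, 1, 3], [0, 0, 1]]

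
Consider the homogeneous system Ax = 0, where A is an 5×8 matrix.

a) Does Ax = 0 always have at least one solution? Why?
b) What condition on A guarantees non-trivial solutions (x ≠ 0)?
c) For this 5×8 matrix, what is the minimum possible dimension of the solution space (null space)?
a) Yes, x = 0 is always a solution. b) When A has linearly dependent columns (rank < n). c) Minimum nullity = 3.

a) x = 0 satisfies A·0 = 0, so the zero vector is always a solution.
b) Non-trivial solutions exist iff the columns of A are linearly dependent, equivalently rank(A) < n (the number of columns).
c) By rank-nullity, rank(A) + nullity(A) = n = 8. Since A has only 5 rows, rank(A) ≤ 5, so nullity(A) ≥ 8 - 5 = 3.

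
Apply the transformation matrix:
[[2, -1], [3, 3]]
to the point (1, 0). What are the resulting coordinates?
(2, 3)

Matrix multiplication:
[[2, -1], [3, 3]] × [1, 0]ᵀ
= [2×1 + -1×0, 3×1 + 3×0]ᵀ
= [2.0000, 3.0000]ᵀ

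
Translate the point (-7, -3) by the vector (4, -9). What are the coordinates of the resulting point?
(-3, -12)

Translation by (4, -9):
x' = -7 + 4 = -3
y' = -3 + -9 = -12
Homogeneous matrix: [[1, 0, 4], [0, 1, -9], [0, 0, 1]]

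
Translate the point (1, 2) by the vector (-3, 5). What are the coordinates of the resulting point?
(-2, 7)

Translation by (-3, 5):
x' = 1 + -3 = -2
y' = 2 + 5 = 7
Homogeneous matrix: [[1, 0, -3], [0, 1, 5], [0, 0, 1]]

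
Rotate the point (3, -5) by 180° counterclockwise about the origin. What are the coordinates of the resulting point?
(-3, 5)

Rotation matrix R(θ) = [[cos θ, -sin θ], [sin θ, cos θ]]; for θ = 180°:
R = [[-1, 0], [0, -1]]
Result: R × [3, -5]ᵀ = [-1·3 + (0)·-5, 0·3 + (-1)·-5]ᵀ = (-3, 5)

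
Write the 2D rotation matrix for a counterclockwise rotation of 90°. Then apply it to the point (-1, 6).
R = [[0, -1], [1, 0]]; R·(-1, 6) = (-6, -1)

Rotation matrix formula: R(θ) = [[cos θ, -sin θ], [sin θ, cos θ]]
For θ = 90°:
cos(90°) = 0
sin(90°) = 1
R = [[0, -1], [1, 0]]
Apply to (-1, 6): [0·-1 + (-1)·6, 1·-1 + 0·6] = (-6, -1)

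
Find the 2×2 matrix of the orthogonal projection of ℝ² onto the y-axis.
[[0, 0], [0, 1]]

The orthogonal projection onto the line spanned by a nonzero vector u = (a, b) has matrix P = (u uᵀ) / (uᵀ u) = (1/(a² + b²)) · [[a², ab], [ab, b²]].
Here u = (0, 1), so a² + b² = 0 + 1 = 1.
P = (1/1) · [[0, 0], [0, 1]] = [[0, 0], [0, 1]].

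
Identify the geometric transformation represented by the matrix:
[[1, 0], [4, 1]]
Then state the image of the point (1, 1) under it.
vertical shear with factor 4; image of (1, 1) is (1, 5)

The matrix [[1, 0], [k, 1]] sends (x, y) to (x, 4x + y), leaving the x-coordinate fixed: a vertical shear.
The matrix [[1, 0], [4, 1]] represents: vertical shear with factor 4.
Applying it to (1, 1): [1·1 + 0·1, 4·1 + 1·1] = (1, 5).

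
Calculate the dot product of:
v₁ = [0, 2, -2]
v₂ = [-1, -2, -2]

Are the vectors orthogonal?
0, Yes

The dot product is the sum of products of corresponding components.
v₁·v₂ = (0)*(-1) + (2)*(-2) + (-2)*(-2) = 0 - 4 + 4 = 0.
Two vectors are orthogonal iff their dot product is 0; here the dot product is 0, so the vectors are orthogonal.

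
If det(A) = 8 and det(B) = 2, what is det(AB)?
16

Use the multiplicative property of determinants: det(AB) = det(A)*det(B).
det(AB) = (8)*(2) = 16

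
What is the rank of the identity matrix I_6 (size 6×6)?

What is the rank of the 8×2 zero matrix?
rank(I_6) = 6, rank(0) = 0

The identity I_6 has 6 columns that are the standard basis vectors e_1, …, e_6. These are linearly independent, so all 6 columns are pivots and rank(I_6) = 6.
The 8×2 zero matrix has every entry zero, so every row is the zero row and there are no pivots; rank(0) = 0.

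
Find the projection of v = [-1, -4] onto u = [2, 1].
[-12/5, -6/5]

The projection of v onto u is proj_u(v) = ((v·u) / (u·u)) · u.
v·u = (-1)*(2) + (-4)*(1) = -6.
u·u = (2)*(2) + (1)*(1) = 5.
coefficient = -6 / 5 = -6/5.
proj_u(v) = -6/5 · [2, 1] = [-12/5, -6/5].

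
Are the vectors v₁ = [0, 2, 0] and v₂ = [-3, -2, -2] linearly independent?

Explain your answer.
Yes, linearly independent

Two vectors are linearly dependent iff one is a scalar multiple of the other.
No single scalar k satisfies v₂ = k·v₁ (the ratios of corresponding entries disagree), so v₁ and v₂ are linearly independent.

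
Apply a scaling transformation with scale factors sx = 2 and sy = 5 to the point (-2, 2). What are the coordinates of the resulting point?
(-4, 10)

Scaling matrix:
[[2, 0], [0, 5]]
Result: (-2 × 2, 2 × 5) = (-4, 10)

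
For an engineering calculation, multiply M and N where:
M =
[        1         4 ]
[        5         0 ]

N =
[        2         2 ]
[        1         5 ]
MN =
[        6        22 ]
[       10        10 ]

Matrix multiplication: (MN)[i][j] = sum over k of M[i][k] * N[k][j].
  (MN)[0][0] = (1)*(2) + (4)*(1) = 6
  (MN)[0][1] = (1)*(2) + (4)*(5) = 22
  (MN)[1][0] = (5)*(2) + (0)*(1) = 10
  (MN)[1][1] = (5)*(2) + (0)*(5) = 10
MN =
[        6        22 ]
[       10        10 ]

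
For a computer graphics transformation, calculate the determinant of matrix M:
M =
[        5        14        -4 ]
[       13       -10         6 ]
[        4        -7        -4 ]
det(M) = 1678

Expand along row 0 (cofactor expansion): det(M) = a*(e*i - f*h) - b*(d*i - f*g) + c*(d*h - e*g), where the 3×3 is [[a, b, c], [d, e, f], [g, h, i]].
Minor M_00 = (-10)*(-4) - (6)*(-7) = 40 + 42 = 82.
Minor M_01 = (13)*(-4) - (6)*(4) = -52 - 24 = -76.
Minor M_02 = (13)*(-7) - (-10)*(4) = -91 + 40 = -51.
det(M) = (5)*(82) - (14)*(-76) + (-4)*(-51) = 410 + 1064 + 204 = 1678.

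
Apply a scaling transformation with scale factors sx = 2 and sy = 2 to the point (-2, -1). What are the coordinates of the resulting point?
(-4, -2)

Scaling matrix:
[[2, 0], [0, 2]]
Result: (-2 × 2, -1 × 2) = (-4, -2)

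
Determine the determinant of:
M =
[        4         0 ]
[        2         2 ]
det(M) = 8

For a 2×2 matrix [[a, b], [c, d]], det = a*d - b*c.
det(M) = (4)*(2) - (0)*(2) = 8 - 0 = 8.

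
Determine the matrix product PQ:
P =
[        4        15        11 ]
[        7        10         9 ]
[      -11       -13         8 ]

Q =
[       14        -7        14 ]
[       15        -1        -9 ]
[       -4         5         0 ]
PQ =
[      237        12       -79 ]
[      212       -14         8 ]
[     -381       130       -37 ]

Matrix multiplication: (PQ)[i][j] = sum over k of P[i][k] * Q[k][j].
  (PQ)[0][0] = (4)*(14) + (15)*(15) + (11)*(-4) = 237
  (PQ)[0][1] = (4)*(-7) + (15)*(-1) + (11)*(5) = 12
  (PQ)[0][2] = (4)*(14) + (15)*(-9) + (11)*(0) = -79
  (PQ)[1][0] = (7)*(14) + (10)*(15) + (9)*(-4) = 212
  (PQ)[1][1] = (7)*(-7) + (10)*(-1) + (9)*(5) = -14
  (PQ)[1][2] = (7)*(14) + (10)*(-9) + (9)*(0) = 8
  (PQ)[2][0] = (-11)*(14) + (-13)*(15) + (8)*(-4) = -381
  (PQ)[2][1] = (-11)*(-7) + (-13)*(-1) + (8)*(5) = 130
  (PQ)[2][2] = (-11)*(14) + (-13)*(-9) + (8)*(0) = -37
PQ =
[      237        12       -79 ]
[      212       -14         8 ]
[     -381       130       -37 ]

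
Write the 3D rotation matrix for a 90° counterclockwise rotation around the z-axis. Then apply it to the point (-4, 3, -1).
R = [[0, -1, 0], [1, 0, 0], [0, 0, 1]]; R·(-4, 3, -1) = (-3, -4, -1)

Rotation matrix for 90° around z-axis:
cos(90°) = 0, sin(90°) = 1
R = [[0, -1, 0], [1, 0, 0], [0, 0, 1]]
Apply to (-4, 3, -1): R·[-4, 3, -1]ᵀ = (-3, -4, -1)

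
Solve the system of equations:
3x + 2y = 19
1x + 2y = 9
x = 5, y = 2

Use elimination (row reduction):
Equation 1: 3x + 2y = 19.
Equation 2: 1x + 2y = 9.
Multiply Eq1 by 1 and Eq2 by 3: 3x + 2y = 19;  3x + 6y = 27.
Subtract: (4)y = 8, so y = 2.
Back-substitute into Eq1: 3x + 2*(2) = 19, so x = 5.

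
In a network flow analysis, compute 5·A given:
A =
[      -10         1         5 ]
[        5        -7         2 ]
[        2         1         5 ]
5A =
[      -50         5        25 ]
[       25       -35        10 ]
[       10         5        25 ]

Scalar multiplication is elementwise: (5A)[i][j] = 5 * A[i][j].
  (5A)[0][0] = 5 * (-10) = -50
  (5A)[0][1] = 5 * (1) = 5
  (5A)[0][2] = 5 * (5) = 25
  (5A)[1][0] = 5 * (5) = 25
  (5A)[1][1] = 5 * (-7) = -35
  (5A)[1][2] = 5 * (2) = 10
  (5A)[2][0] = 5 * (2) = 10
  (5A)[2][1] = 5 * (1) = 5
  (5A)[2][2] = 5 * (5) = 25
5A =
[      -50         5        25 ]
[       25       -35        10 ]
[       10         5        25 ]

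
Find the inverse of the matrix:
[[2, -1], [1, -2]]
[[2/3, -1/3], [1/3, -2/3]]

For [[a,b],[c,d]], inverse = (1/det)·[[d,-b],[-c,a]]
det = 2·-2 - -1·1 = -3
Inverse = (1/-3)·[[-2, 1], [-1, 2]]
        = [[2/3, -1/3], [1/3, -2/3]]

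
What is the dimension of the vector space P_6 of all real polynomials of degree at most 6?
Dimension = 7

A polynomial of degree at most 6 can be written as a₀ + a₁x + a₂x² + … + a_6x^6, with 7 free coefficients a₀, …, a_6.
The set {1, x, x², …, x^6} is a basis: it spans P_6 (every such polynomial is a linear combination of these) and is linearly independent (a polynomial is zero iff all its coefficients are zero).
Therefore dim(P_6) = 6 + 1 = 7.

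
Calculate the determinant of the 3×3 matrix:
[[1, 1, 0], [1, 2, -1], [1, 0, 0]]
-1

Expansion along first row:
det = 1·det([[2,-1],[0,0]]) - 1·det([[1,-1],[1,0]]) + 0·det([[1,2],[1,0]])
    = 1·(2·0 - -1·0) - 1·(1·0 - -1·1) + 0·(1·0 - 2·1)
    = 1·0 - 1·1 + 0·-2
    = 0 + -1 + 0 = -1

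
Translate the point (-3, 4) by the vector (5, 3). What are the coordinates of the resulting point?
(2, 7)

Translation by (5, 3):
x' = -3 + 5 = 2
y' = 4 + 3 = 7
Homogeneous matrix: [[1, 0, 5], [0, 1, 3], [0, 0, 1]]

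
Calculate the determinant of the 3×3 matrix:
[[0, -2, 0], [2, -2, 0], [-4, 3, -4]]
-16

Expansion along first row:
det = 0·det([[-2,0],[3,-4]]) - -2·det([[2,0],[-4,-4]]) + 0·det([[2,-2],[-4,3]])
    = 0·(-2·-4 - 0·3) - -2·(2·-4 - 0·-4) + 0·(2·3 - -2·-4)
    = 0·8 - -2·-8 + 0·-2
    = 0 + -16 + 0 = -16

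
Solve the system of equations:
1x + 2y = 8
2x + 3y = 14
x = 4, y = 2

Use elimination (row reduction):
Equation 1: 1x + 2y = 8.
Equation 2: 2x + 3y = 14.
Multiply Eq1 by 2 and Eq2 by 1: 2x + 4y = 16;  2x + 3y = 14.
Subtract: (-1)y = -2, so y = 2.
Back-substitute into Eq1: 1x + 2*(2) = 8, so x = 4.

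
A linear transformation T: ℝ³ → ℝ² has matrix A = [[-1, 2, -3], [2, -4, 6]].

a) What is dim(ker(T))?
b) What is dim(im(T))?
dim(ker) = 2, dim(im) = 1

Observe that row 2 = -2 × row 1 (so the rows are linearly dependent).
Thus rank(A) = 1 (only one linearly independent row).
dim(im(T)) = rank(A) = 1.
By the rank-nullity theorem applied to T: ℝ³ → ℝ², rank(A) + nullity(A) = 3 (the domain dimension), so dim(ker(T)) = 3 - 1 = 2.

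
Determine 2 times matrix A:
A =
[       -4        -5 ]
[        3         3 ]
2A =
[       -8       -10 ]
[        6         6 ]

Scalar multiplication is elementwise: (2A)[i][j] = 2 * A[i][j].
  (2A)[0][0] = 2 * (-4) = -8
  (2A)[0][1] = 2 * (-5) = -10
  (2A)[1][0] = 2 * (3) = 6
  (2A)[1][1] = 2 * (3) = 6
2A =
[       -8       -10 ]
[        6         6 ]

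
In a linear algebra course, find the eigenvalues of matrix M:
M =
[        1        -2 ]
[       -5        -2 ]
λ = -4, 3

Solve det(M - λI) = 0. For a 2×2 matrix the characteristic equation is λ² - (trace)λ + det = 0.
trace(M) = a + d = 1 - 2 = -1.
det(M) = a*d - b*c = (1)*(-2) - (-2)*(-5) = -2 - 10 = -12.
Characteristic equation: λ² - (-1)λ + (-12) = 0.
Discriminant = (-1)² - 4*(-12) = 1 + 48 = 49.
λ = (-1 ± √49) / 2 = (-1 ± 7) / 2 = -4, 3.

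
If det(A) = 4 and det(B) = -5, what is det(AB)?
-20

Use the multiplicative property of determinants: det(AB) = det(A)*det(B).
det(AB) = (4)*(-5) = -20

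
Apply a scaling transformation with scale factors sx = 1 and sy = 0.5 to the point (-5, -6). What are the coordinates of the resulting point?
(-5, -3.0)

Scaling matrix:
[[1, 0], [0, 0.50]]
Result: (-5 × 1, -6 × 0.5) = (-5, -3.0)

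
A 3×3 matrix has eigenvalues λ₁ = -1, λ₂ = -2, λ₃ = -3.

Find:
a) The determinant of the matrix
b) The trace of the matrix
det = -6, trace = -6

Two standard eigenvalue identities:
- det(A) equals the product of the eigenvalues (counted with multiplicity).
- trace(A) equals the sum of the eigenvalues.
det(A) = (-1)*(-2)*(-3) = -6.
trace(A) = -1 - 2 - 3 = -6.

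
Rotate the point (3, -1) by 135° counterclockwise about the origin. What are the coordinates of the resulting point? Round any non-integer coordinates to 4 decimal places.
(-1.4142, 2.8284)

Rotation matrix R(θ) = [[cos θ, -sin θ], [sin θ, cos θ]]; for θ = 135°:
R = [[-√2/2, -√2/2], [√2/2, -√2/2]]
Result: R × [3, -1]ᵀ = [-√2/2·3 + (-√2/2)·-1, √2/2·3 + (-√2/2)·-1]ᵀ = (-1.4142, 2.8284)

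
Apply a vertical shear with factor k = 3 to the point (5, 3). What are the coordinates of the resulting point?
(5, 18)

Shear matrix for vertical shear with factor k = 3:
[[1, 0], [3, 1]]
Result: (5, 3) → (5, 18)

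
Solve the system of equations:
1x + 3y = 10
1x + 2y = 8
x = 4, y = 2

Use elimination (row reduction):
Equation 1: 1x + 3y = 10.
Equation 2: 1x + 2y = 8.
Multiply Eq1 by 1 and Eq2 by 1: 1x + 3y = 10;  1x + 2y = 8.
Subtract: (-1)y = -2, so y = 2.
Back-substitute into Eq1: 1x + 3*(2) = 10, so x = 4.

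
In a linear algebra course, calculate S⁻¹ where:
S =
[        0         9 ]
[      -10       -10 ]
det(S) = 90
S⁻¹ =
[     -1/9     -1/10 ]
[      1/9         0 ]

For a 2×2 matrix S = [[a, b], [c, d]] with det(S) ≠ 0, S⁻¹ = (1/det(S)) * [[d, -b], [-c, a]].
det(S) = (0)*(-10) - (9)*(-10) = 0 + 90 = 90.
S⁻¹ = (1/90) * [[-10, -9], [10, 0]].
Dividing each entry by 90 and reducing:
S⁻¹ =
[     -1/9     -1/10 ]
[      1/9         0 ]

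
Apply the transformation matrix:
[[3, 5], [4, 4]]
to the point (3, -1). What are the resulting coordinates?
(4, 8)

Matrix multiplication:
[[3, 5], [4, 4]] × [3, -1]ᵀ
= [3×3 + 5×-1, 4×3 + 4×-1]ᵀ
= [4.0000, 8.0000]ᵀ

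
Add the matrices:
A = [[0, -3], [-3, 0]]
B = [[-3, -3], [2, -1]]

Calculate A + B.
[[-3, -6], [-1, -1]]

Add corresponding elements:
(0)+(-3)=-3
(-3)+(-3)=-6
(-3)+(2)=-1
(0)+(-1)=-1
A + B = [[-3, -6], [-1, -1]]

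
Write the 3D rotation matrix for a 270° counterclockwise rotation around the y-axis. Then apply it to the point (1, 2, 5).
R = [[0, 0, -1], [0, 1, 0], [1, 0, 0]]; R·(1, 2, 5) = (-5, 2, 1)

Rotation matrix for 270° around y-axis:
cos(270°) = 0, sin(270°) = -1
R = [[0, 0, -1], [0, 1, 0], [1, 0, 0]]
Apply to (1, 2, 5): R·[1, 2, 5]ᵀ = (-5, 2, 1)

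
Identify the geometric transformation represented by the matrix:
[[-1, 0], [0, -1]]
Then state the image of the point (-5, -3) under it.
rotation by 180° (or reflection through origin); image of (-5, -3) is (5, 3)

This matches the form [[cos θ, -sin θ], [sin θ, cos θ]] of a rotation matrix; reading off cos θ and sin θ gives the angle.
The matrix [[-1, 0], [0, -1]] represents: rotation by 180° (or reflection through origin).
Applying it to (-5, -3): [-1·-5 + 0·-3, 0·-5 + -1·-3] = (5, 3).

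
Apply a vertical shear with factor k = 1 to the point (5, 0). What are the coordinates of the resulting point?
(5, 5)

Shear matrix for vertical shear with factor k = 1:
[[1, 0], [1, 1]]
Result: (5, 0) → (5, 5)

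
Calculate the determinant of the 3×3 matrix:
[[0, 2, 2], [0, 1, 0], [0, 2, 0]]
0

Expansion along first row:
det = 0·det([[1,0],[2,0]]) - 2·det([[0,0],[0,0]]) + 2·det([[0,1],[0,2]])
    = 0·(1·0 - 0·2) - 2·(0·0 - 0·0) + 2·(0·2 - 1·0)
    = 0·0 - 2·0 + 2·0
    = 0 + 0 + 0 = 0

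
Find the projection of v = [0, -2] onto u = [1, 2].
[-4/5, -8/5]

The projection of v onto u is proj_u(v) = ((v·u) / (u·u)) · u.
v·u = (0)*(1) + (-2)*(2) = -4.
u·u = (1)*(1) + (2)*(2) = 5.
coefficient = -4 / 5 = -4/5.
proj_u(v) = -4/5 · [1, 2] = [-4/5, -8/5].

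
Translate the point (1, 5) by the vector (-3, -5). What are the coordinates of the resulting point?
(-2, 0)

Translation by (-3, -5):
x' = 1 + -3 = -2
y' = 5 + -5 = 0
Homogeneous matrix: [[1, 0, -3], [0, 1, -5], [0, 0, 1]]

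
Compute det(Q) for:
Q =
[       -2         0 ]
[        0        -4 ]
det(Q) = 8

For a 2×2 matrix [[a, b], [c, d]], det = a*d - b*c.
det(Q) = (-2)*(-4) - (0)*(0) = 8 - 0 = 8.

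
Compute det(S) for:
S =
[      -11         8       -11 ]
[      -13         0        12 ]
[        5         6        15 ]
det(S) = 3690

Expand along row 0 (cofactor expansion): det(S) = a*(e*i - f*h) - b*(d*i - f*g) + c*(d*h - e*g), where the 3×3 is [[a, b, c], [d, e, f], [g, h, i]].
Minor M_00 = (0)*(15) - (12)*(6) = 0 - 72 = -72.
Minor M_01 = (-13)*(15) - (12)*(5) = -195 - 60 = -255.
Minor M_02 = (-13)*(6) - (0)*(5) = -78 - 0 = -78.
det(S) = (-11)*(-72) - (8)*(-255) + (-11)*(-78) = 792 + 2040 + 858 = 3690.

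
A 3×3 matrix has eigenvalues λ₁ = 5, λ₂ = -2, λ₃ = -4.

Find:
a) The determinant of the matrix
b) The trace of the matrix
det = 40, trace = -1

Two standard eigenvalue identities:
- det(A) equals the product of the eigenvalues (counted with multiplicity).
- trace(A) equals the sum of the eigenvalues.
det(A) = (5)*(-2)*(-4) = 40.
trace(A) = 5 - 2 - 4 = -1.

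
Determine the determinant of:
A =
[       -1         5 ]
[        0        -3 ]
det(A) = 3

For a 2×2 matrix [[a, b], [c, d]], det = a*d - b*c.
det(A) = (-1)*(-3) - (5)*(0) = 3 - 0 = 3.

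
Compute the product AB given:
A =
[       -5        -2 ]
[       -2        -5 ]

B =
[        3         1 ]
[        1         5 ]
AB =
[      -17       -15 ]
[      -11       -27 ]

Matrix multiplication: (AB)[i][j] = sum over k of A[i][k] * B[k][j].
  (AB)[0][0] = (-5)*(3) + (-2)*(1) = -17
  (AB)[0][1] = (-5)*(1) + (-2)*(5) = -15
  (AB)[1][0] = (-2)*(3) + (-5)*(1) = -11
  (AB)[1][1] = (-2)*(1) + (-5)*(5) = -27
AB =
[      -17       -15 ]
[      -11       -27 ]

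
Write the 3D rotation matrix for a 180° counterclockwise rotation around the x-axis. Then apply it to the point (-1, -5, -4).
R = [[1, 0, 0], [0, -1, 0], [0, 0, -1]]; R·(-1, -5, -4) = (-1, 5, 4)

Rotation matrix for 180° around x-axis:
cos(180°) = -1, sin(180°) = 0
R = [[1, 0, 0], [0, -1, 0], [0, 0, -1]]
Apply to (-1, -5, -4): R·[-1, -5, -4]ᵀ = (-1, 5, 4)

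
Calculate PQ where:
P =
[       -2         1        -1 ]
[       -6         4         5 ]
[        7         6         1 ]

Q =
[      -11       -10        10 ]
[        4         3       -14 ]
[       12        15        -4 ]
PQ =
[       14         8       -30 ]
[      142       147      -136 ]
[      -41       -37       -18 ]

Matrix multiplication: (PQ)[i][j] = sum over k of P[i][k] * Q[k][j].
  (PQ)[0][0] = (-2)*(-11) + (1)*(4) + (-1)*(12) = 14
  (PQ)[0][1] = (-2)*(-10) + (1)*(3) + (-1)*(15) = 8
  (PQ)[0][2] = (-2)*(10) + (1)*(-14) + (-1)*(-4) = -30
  (PQ)[1][0] = (-6)*(-11) + (4)*(4) + (5)*(12) = 142
  (PQ)[1][1] = (-6)*(-10) + (4)*(3) + (5)*(15) = 147
  (PQ)[1][2] = (-6)*(10) + (4)*(-14) + (5)*(-4) = -136
  (PQ)[2][0] = (7)*(-11) + (6)*(4) + (1)*(12) = -41
  (PQ)[2][1] = (7)*(-10) + (6)*(3) + (1)*(15) = -37
  (PQ)[2][2] = (7)*(10) + (6)*(-14) + (1)*(-4) = -18
PQ =
[       14         8       -30 ]
[      142       147      -136 ]
[      -41       -37       -18 ]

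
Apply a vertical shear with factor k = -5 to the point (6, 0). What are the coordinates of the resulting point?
(6, -30)

Shear matrix for vertical shear with factor k = -5:
[[1, 0], [-5, 1]]
Result: (6, 0) → (6, -30)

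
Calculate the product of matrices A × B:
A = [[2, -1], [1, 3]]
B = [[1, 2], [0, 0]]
[[2, 4], [1, 2]]

Matrix multiplication:
C[0][0] = 2×1 + -1×0 = 2
C[0][1] = 2×2 + -1×0 = 4
C[1][0] = 1×1 + 3×0 = 1
C[1][1] = 1×2 + 3×0 = 2
Result: [[2, 4], [1, 2]]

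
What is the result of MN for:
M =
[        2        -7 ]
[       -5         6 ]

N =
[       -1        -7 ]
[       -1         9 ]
MN =
[        5       -77 ]
[       -1        89 ]

Matrix multiplication: (MN)[i][j] = sum over k of M[i][k] * N[k][j].
  (MN)[0][0] = (2)*(-1) + (-7)*(-1) = 5
  (MN)[0][1] = (2)*(-7) + (-7)*(9) = -77
  (MN)[1][0] = (-5)*(-1) + (6)*(-1) = -1
  (MN)[1][1] = (-5)*(-7) + (6)*(9) = 89
MN =
[        5       -77 ]
[       -1        89 ]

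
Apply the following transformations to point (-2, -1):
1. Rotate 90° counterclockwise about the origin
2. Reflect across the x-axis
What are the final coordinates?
(1, 2)

Step 1: Rotate 90° → (1, -2)
Step 2: Reflect across the x-axis → (1, 2)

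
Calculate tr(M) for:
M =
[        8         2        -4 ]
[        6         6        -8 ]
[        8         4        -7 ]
tr(M) = 8 + 6 - 7 = 7

The trace of a square matrix is the sum of its diagonal entries.
Diagonal entries of M: M[0][0] = 8, M[1][1] = 6, M[2][2] = -7.
tr(M) = 8 + 6 - 7 = 7.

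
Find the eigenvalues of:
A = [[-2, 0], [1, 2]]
λ = -2, 2

Solve det(A - λI) = 0. For a 2×2 matrix this is λ² - (trace)λ + det = 0.
trace(A) = -2 + 2 = 0.
det(A) = (-2)*(2) - (0)*(1) = -4 - 0 = -4.
Characteristic equation: λ² - (0)λ + (-4) = 0.
Discriminant: (0)² - 4*(-4) = 0 + 16 = 16.
Roots: λ = (0 ± √16) / 2 = -2, 2.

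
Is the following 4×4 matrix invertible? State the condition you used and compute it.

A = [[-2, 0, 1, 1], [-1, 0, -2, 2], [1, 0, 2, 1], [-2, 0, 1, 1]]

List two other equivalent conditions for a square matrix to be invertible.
No, not invertible; det(A) = 0 (two rows are equal, so the rows are linearly dependent). Equivalent conditions (failing for this A): rank(A) < 4; Ax = 0 has non-trivial solutions; 0 is an eigenvalue; the columns are linearly dependent.

To check invertibility, compute det(A).
In this matrix, row 0 and the last row are identical, so one row is a scalar multiple of another and the rows are linearly dependent.
A matrix with linearly dependent rows has det = 0 and is not invertible.
Equivalent failed conditions:
- rank(A) < 4.
- Ax = 0 has non-trivial solutions.
- 0 is an eigenvalue.
- The columns are linearly dependent.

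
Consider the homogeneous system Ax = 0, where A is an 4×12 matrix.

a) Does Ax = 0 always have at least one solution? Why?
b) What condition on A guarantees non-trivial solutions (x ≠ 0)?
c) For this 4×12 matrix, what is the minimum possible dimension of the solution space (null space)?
a) Yes, x = 0 is always a solution. b) When A has linearly dependent columns (rank < n). c) Minimum nullity = 8.

a) x = 0 satisfies A·0 = 0, so the zero vector is always a solution.
b) Non-trivial solutions exist iff the columns of A are linearly dependent, equivalently rank(A) < n (the number of columns).
c) By rank-nullity, rank(A) + nullity(A) = n = 12. Since A has only 4 rows, rank(A) ≤ 4, so nullity(A) ≥ 12 - 4 = 8.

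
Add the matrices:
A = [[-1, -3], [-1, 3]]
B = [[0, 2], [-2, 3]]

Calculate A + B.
[[-1, -1], [-3, 6]]

Add corresponding elements:
(-1)+(0)=-1
(-3)+(2)=-1
(-1)+(-2)=-3
(3)+(3)=6
A + B = [[-1, -1], [-3, 6]]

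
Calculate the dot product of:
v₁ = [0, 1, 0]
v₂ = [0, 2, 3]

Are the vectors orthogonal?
2, No

The dot product is the sum of products of corresponding components.
v₁·v₂ = (0)*(0) + (1)*(2) + (0)*(3) = 0 + 2 + 0 = 2.
Two vectors are orthogonal iff their dot product is 0; here the dot product is 2, so the vectors are not orthogonal.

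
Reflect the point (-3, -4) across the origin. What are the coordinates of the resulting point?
(3, 4)

Reflection across origin: (-3, -4) → (3, 4)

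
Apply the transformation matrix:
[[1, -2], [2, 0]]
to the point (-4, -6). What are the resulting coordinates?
(8, -8)

Matrix multiplication:
[[1, -2], [2, 0]] × [-4, -6]ᵀ
= [1×-4 + -2×-6, 2×-4 + 0×-6]ᵀ
= [8.0000, -8.0000]ᵀ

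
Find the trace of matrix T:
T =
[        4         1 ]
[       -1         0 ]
tr(T) = 4 + 0 = 4

The trace of a square matrix is the sum of its diagonal entries.
Diagonal entries of T: T[0][0] = 4, T[1][1] = 0.
tr(T) = 4 + 0 = 4.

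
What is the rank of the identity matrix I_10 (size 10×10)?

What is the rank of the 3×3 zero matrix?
rank(I_10) = 10, rank(0) = 0

The identity I_10 has 10 columns that are the standard basis vectors e_1, …, e_10. These are linearly independent, so all 10 columns are pivots and rank(I_10) = 10.
The 3×3 zero matrix has every entry zero, so every row is the zero row and there are no pivots; rank(0) = 0.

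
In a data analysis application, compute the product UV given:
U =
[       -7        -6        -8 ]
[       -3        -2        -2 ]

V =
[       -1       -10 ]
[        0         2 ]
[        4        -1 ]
UV =
[      -25        66 ]
[       -5        28 ]

Matrix multiplication: (UV)[i][j] = sum over k of U[i][k] * V[k][j].
  (UV)[0][0] = (-7)*(-1) + (-6)*(0) + (-8)*(4) = -25
  (UV)[0][1] = (-7)*(-10) + (-6)*(2) + (-8)*(-1) = 66
  (UV)[1][0] = (-3)*(-1) + (-2)*(0) + (-2)*(4) = -5
  (UV)[1][1] = (-3)*(-10) + (-2)*(2) + (-2)*(-1) = 28
UV =
[      -25        66 ]
[       -5        28 ]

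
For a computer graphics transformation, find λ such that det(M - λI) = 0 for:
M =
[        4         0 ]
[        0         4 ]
λ = 4, 4

Solve det(M - λI) = 0. For a 2×2 matrix the characteristic equation is λ² - (trace)λ + det = 0.
trace(M) = a + d = 4 + 4 = 8.
det(M) = a*d - b*c = (4)*(4) - (0)*(0) = 16 - 0 = 16.
Characteristic equation: λ² - (8)λ + (16) = 0.
Discriminant = (8)² - 4*(16) = 64 - 64 = 0.
λ = (8 ± √0) / 2 = (8 ± 0) / 2 = 4, 4.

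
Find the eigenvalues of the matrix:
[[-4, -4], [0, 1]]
λ = -4 and λ = 1

Characteristic equation: det(A - λI) = 0
λ² - (trace)λ + (det) = 0
λ² - (-3)λ + (-4) = 0
λ² + 3λ - 4 = 0
Solving: λ = -4, 1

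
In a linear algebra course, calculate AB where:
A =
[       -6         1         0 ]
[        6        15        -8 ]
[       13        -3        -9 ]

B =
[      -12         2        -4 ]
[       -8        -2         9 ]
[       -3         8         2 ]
AB =
[       64       -14        33 ]
[     -168       -82        95 ]
[     -105       -40       -97 ]

Matrix multiplication: (AB)[i][j] = sum over k of A[i][k] * B[k][j].
  (AB)[0][0] = (-6)*(-12) + (1)*(-8) + (0)*(-3) = 64
  (AB)[0][1] = (-6)*(2) + (1)*(-2) + (0)*(8) = -14
  (AB)[0][2] = (-6)*(-4) + (1)*(9) + (0)*(2) = 33
  (AB)[1][0] = (6)*(-12) + (15)*(-8) + (-8)*(-3) = -168
  (AB)[1][1] = (6)*(2) + (15)*(-2) + (-8)*(8) = -82
  (AB)[1][2] = (6)*(-4) + (15)*(9) + (-8)*(2) = 95
  (AB)[2][0] = (13)*(-12) + (-3)*(-8) + (-9)*(-3) = -105
  (AB)[2][1] = (13)*(2) + (-3)*(-2) + (-9)*(8) = -40
  (AB)[2][2] = (13)*(-4) + (-3)*(9) + (-9)*(2) = -97
AB =
[       64       -14        33 ]
[     -168       -82        95 ]
[     -105       -40       -97 ]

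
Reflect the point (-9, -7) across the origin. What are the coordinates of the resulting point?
(9, 7)

Reflection across origin: (-9, -7) → (9, 7)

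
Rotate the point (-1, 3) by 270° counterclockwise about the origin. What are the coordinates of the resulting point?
(3, 1)

Rotation matrix R(θ) = [[cos θ, -sin θ], [sin θ, cos θ]]; for θ = 270°:
R = [[0, 1], [-1, 0]]
Result: R × [-1, 3]ᵀ = [0·-1 + (1)·3, -1·-1 + (0)·3]ᵀ = (3, 1)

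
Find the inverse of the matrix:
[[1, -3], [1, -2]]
[[-2, 3], [-1, 1]]

For [[a,b],[c,d]], inverse = (1/det)·[[d,-b],[-c,a]]
det = 1·-2 - -3·1 = 1
Inverse = (1/1)·[[-2, 3], [-1, 1]]
        = [[-2, 3], [-1, 1]]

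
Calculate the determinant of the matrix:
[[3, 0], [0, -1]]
-3

For a 2×2 matrix [[a, b], [c, d]], det = ad - bc
det = (3)(-1) - (0)(0) = -3 - 0 = -3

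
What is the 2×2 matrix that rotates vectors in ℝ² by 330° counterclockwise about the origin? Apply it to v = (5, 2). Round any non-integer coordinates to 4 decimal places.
R = [[√3/2, 1/2], [-1/2, √3/2]]; R·v = (5.3301, -0.7679)

A counterclockwise rotation by angle θ in ℝ² has matrix R(θ) = [[cos θ, -sin θ], [sin θ, cos θ]].
For θ = 330°: cos θ = √3/2, sin θ = -1/2.
R(330°) = [[√3/2, 1/2], [-1/2, √3/2]].
R·v = [√3/2·5 + (1/2)·2, -1/2·5 + √3/2·2] = (5.3301, -0.7679).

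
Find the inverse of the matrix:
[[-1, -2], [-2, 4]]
[[-1/2, -1/4], [-1/4, 1/8]]

For [[a,b],[c,d]], inverse = (1/det)·[[d,-b],[-c,a]]
det = -1·4 - -2·-2 = -8
Inverse = (1/-8)·[[4, 2], [2, -1]]
        = [[-1/2, -1/4], [-1/4, 1/8]]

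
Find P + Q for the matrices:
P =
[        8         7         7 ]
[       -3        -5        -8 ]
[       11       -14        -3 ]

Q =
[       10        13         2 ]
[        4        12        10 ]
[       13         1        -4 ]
P + Q =
[       18        20         9 ]
[        1         7         2 ]
[       24       -13        -7 ]

Matrix addition is elementwise: (P+Q)[i][j] = P[i][j] + Q[i][j].
  (P+Q)[0][0] = (8) + (10) = 18
  (P+Q)[0][1] = (7) + (13) = 20
  (P+Q)[0][2] = (7) + (2) = 9
  (P+Q)[1][0] = (-3) + (4) = 1
  (P+Q)[1][1] = (-5) + (12) = 7
  (P+Q)[1][2] = (-8) + (10) = 2
  (P+Q)[2][0] = (11) + (13) = 24
  (P+Q)[2][1] = (-14) + (1) = -13
  (P+Q)[2][2] = (-3) + (-4) = -7
P + Q =
[       18        20         9 ]
[        1         7         2 ]
[       24       -13        -7 ]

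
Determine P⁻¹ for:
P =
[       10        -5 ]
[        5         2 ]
det(P) = 45
P⁻¹ =
[     2/45       1/9 ]
[     -1/9       2/9 ]

For a 2×2 matrix P = [[a, b], [c, d]] with det(P) ≠ 0, P⁻¹ = (1/det(P)) * [[d, -b], [-c, a]].
det(P) = (10)*(2) - (-5)*(5) = 20 + 25 = 45.
P⁻¹ = (1/45) * [[2, 5], [-5, 10]].
Dividing each entry by 45 and reducing:
P⁻¹ =
[     2/45       1/9 ]
[     -1/9       2/9 ]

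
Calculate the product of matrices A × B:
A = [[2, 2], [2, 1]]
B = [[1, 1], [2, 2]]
[[6, 6], [4, 4]]

Matrix multiplication:
C[0][0] = 2×1 + 2×2 = 6
C[0][1] = 2×1 + 2×2 = 6
C[1][0] = 2×1 + 1×2 = 4
C[1][1] = 2×1 + 1×2 = 4
Result: [[6, 6], [4, 4]]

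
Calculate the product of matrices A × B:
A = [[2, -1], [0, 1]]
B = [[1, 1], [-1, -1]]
[[3, 3], [-1, -1]]

Matrix multiplication:
C[0][0] = 2×1 + -1×-1 = 3
C[0][1] = 2×1 + -1×-1 = 3
C[1][0] = 0×1 + 1×-1 = -1
C[1][1] = 0×1 + 1×-1 = -1
Result: [[3, 3], [-1, -1]]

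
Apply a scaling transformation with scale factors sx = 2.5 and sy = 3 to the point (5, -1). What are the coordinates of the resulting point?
(12.5, -3)

Scaling matrix:
[[2.50, 0], [0, 3]]
Result: (5 × 2.5, -1 × 3) = (12.5, -3)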